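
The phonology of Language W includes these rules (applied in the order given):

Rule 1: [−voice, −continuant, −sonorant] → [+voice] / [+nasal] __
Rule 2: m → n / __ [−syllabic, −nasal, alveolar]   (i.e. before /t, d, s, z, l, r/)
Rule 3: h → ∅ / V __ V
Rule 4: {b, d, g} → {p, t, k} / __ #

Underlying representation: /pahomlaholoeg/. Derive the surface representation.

Rule 1 (post-nasal voicing): no segment meets the environment; /pahomlaholoeg/ is unchanged.
Rule 2 (nasal place assimilation): /m/ precedes the alveolar consonant /l/, so it assimilates in place to [n]. /pahomlaholoeg/ → pahonlaholoeg.
Rule 3 (intervocalic h-deletion): /h/ occurs between vowels /a/ and /o/, so it deletes. /h/ occurs between vowels /a/ and /o/, so it deletes. /pahonlaholoeg/ → paonlaoloeg.
Rule 4 (final devoicing): /g/ is a voiced stop in word-final position, so it devoices to [k]. /paonlaoloeg/ → paonlaoloek.

paonlaoloek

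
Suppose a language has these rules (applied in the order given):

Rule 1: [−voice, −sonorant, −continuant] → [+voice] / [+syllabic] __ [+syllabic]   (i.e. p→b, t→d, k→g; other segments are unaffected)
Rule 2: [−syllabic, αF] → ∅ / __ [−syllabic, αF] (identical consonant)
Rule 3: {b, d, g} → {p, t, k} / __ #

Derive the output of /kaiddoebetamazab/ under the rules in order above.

Rule 1 (intervocalic voicing): /t/ is a voiceless stop between vowels /e/ and /a/, so it voices to [d]. /kaiddoebetamazab/ → kaiddoebedamazab.
Rule 2 (degemination): /dd/ is a geminate; the first /d/ deletes. /kaiddoebedamazab/ → kaidoebedamazab.
Rule 3 (final devoicing): /b/ is a voiced stop in word-final position, so it devoices to [p]. /kaidoebedamazab/ → kaidoebedamazap.

kaidoebedamazap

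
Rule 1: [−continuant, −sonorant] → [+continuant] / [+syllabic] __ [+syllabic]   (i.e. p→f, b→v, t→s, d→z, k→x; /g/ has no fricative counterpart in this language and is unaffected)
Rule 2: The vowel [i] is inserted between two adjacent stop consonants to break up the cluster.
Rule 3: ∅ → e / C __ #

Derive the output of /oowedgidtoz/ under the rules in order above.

Rule 1 (intervocalic spirantization): no segment meets the environment; /oowedgidtoz/ is unchanged.
Rule 2 (stop-cluster i-epenthesis): /d/ and /g/ form a stop–stop cluster, so [i] is inserted between them. /d/ and /t/ form a stop–stop cluster, so [i] is inserted between them. /oowedgidtoz/ → oowedigiditoz.
Rule 3 (final e-epenthesis): the form ends in the consonant /z/, so [e] is inserted word-finally. /oowedigiditoz/ → oowedigiditoze.

oowedigiditoze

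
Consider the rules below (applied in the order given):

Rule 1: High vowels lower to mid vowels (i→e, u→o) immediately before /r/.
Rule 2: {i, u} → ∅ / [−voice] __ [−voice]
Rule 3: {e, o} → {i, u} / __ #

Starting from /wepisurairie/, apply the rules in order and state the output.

wepsoraerii

Rule 1 (pre-rhotic lowering): /u/ is a high vowel immediately before /r/, so it lowers to [o]. /i/ is a high vowel immediately before /r/, so it lowers to [e]. /wepisurairie/ → wepisoraerie.
Rule 2 (high vowel syncope): /i/ is a high vowel flanked by voiceless consonants /p/ and /s/, so it deletes. /wepisoraerie/ → wepsoraerie.
Rule 3 (final vowel raising): /e/ is a mid vowel in word-final position, so it raises to [i]. /wepsoraerie/ → wepsoraerii.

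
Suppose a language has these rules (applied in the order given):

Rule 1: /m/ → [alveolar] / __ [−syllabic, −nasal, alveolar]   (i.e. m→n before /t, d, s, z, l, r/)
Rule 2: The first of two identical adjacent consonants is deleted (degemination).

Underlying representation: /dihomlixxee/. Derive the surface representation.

Rule 1 (nasal place assimilation): /m/ precedes the alveolar consonant /l/, so it assimilates in place to [n]. /dihomlixxee/ → dihonlixxee.
Rule 2 (degemination): /xx/ is a geminate; the first /x/ deletes. /dihonlixxee/ → dihonlixee.

dihonlixee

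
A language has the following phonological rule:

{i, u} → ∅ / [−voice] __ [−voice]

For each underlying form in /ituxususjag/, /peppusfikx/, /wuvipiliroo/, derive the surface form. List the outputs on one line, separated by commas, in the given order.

/ituxususjag/: /u/ is a high vowel flanked by voiceless consonants /t/ and /x/, so it deletes. /u/ is a high vowel flanked by voiceless consonants /x/ and /s/, so it deletes. /u/ is a high vowel flanked by voiceless consonants /s/ and /s/, so it deletes. → [itxssjag].
/peppusfikx/: /u/ is a high vowel flanked by voiceless consonants /p/ and /s/, so it deletes. /i/ is a high vowel flanked by voiceless consonants /f/ and /k/, so it deletes. → [peppsfkx].
/wuvipiliroo/: the rule's environment is not met; surfaces unchanged as [wuvipiliroo].

itxssjag, peppsfkx, wuvipiliroo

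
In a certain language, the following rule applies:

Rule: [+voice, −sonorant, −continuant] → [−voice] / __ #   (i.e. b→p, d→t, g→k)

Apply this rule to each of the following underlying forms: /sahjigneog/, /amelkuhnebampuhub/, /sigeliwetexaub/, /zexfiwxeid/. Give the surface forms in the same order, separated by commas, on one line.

sahjigneok, amelkuhnebampuhup, sigeliwetexaup, zexfiwxeit

/sahjigneog/: /g/ is a voiced stop in word-final position, so it devoices to [k]. → [sahjigneok].
/amelkuhnebampuhub/: /b/ is a voiced stop in word-final position, so it devoices to [p]. → [amelkuhnebampuhup].
/sigeliwetexaub/: /b/ is a voiced stop in word-final position, so it devoices to [p]. → [sigeliwetexaup].
/zexfiwxeid/: /d/ is a voiced stop in word-final position, so it devoices to [t]. → [zexfiwxeit].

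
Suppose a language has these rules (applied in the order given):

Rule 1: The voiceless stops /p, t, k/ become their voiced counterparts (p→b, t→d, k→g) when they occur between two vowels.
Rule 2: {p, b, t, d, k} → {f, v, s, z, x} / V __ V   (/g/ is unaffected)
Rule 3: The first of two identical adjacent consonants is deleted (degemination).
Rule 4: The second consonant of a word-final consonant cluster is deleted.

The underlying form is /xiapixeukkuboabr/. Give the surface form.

Rule 1 (intervocalic voicing): /p/ is a voiceless stop between vowels /a/ and /i/, so it voices to [b]. /xiapixeukkuboabr/ → xiabixeukkuboabr.
Rule 2 (intervocalic spirantization): /b/ is a stop between vowels /a/ and /i/, so it spirantizes to the fricative [v]. /b/ is a stop between vowels /u/ and /o/, so it spirantizes to the fricative [v]. /xiabixeukkuboabr/ → xiavixeukkuvoabr.
Rule 3 (degemination): /kk/ is a geminate; the first /k/ deletes. /xiavixeukkuvoabr/ → xiavixeukuvoabr.
Rule 4 (final cluster simplification): /r/ is the second consonant of a word-final cluster /br/, so it deletes. /xiavixeukuvoabr/ → xiavixeukuvoab.

xiavixeukuvoab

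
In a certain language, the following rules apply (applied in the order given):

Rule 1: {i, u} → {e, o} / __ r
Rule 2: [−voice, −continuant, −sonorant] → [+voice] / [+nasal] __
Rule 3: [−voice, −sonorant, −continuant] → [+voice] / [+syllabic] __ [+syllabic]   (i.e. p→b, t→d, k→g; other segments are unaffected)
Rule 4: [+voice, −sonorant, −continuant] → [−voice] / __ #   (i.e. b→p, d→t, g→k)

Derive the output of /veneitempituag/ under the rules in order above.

Rule 1 (pre-rhotic lowering): no segment meets the environment; /veneitempituag/ is unchanged.
Rule 2 (post-nasal voicing): /p/ is a voiceless stop immediately after the nasal /m/, so it voices to [b]. /veneitempituag/ → veneitembituag.
Rule 3 (intervocalic voicing): /t/ is a voiceless stop between vowels /i/ and /e/, so it voices to [d]. /t/ is a voiceless stop between vowels /i/ and /u/, so it voices to [d]. /veneitembituag/ → veneidembiduag.
Rule 4 (final devoicing): /g/ is a voiced stop in word-final position, so it devoices to [k]. /veneidembiduag/ → veneidembiduak.

veneidembiduak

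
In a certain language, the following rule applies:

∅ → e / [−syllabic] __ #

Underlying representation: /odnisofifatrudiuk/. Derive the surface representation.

the form ends in the consonant /k/, so [e] is inserted word-finally.
Surface form: [odnisofifatrudiuke].

odnisofifatrudiuke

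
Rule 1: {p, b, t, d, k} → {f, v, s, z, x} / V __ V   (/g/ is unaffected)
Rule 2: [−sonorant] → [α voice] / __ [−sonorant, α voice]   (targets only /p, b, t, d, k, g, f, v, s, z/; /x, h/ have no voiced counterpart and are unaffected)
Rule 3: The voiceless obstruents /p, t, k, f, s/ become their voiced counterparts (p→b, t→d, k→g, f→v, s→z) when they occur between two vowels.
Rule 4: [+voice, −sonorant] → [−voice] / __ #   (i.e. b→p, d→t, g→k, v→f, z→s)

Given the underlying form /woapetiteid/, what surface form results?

Rule 1 (intervocalic spirantization): /p/ is a stop between vowels /a/ and /e/, so it spirantizes to the fricative [f]. /t/ is a stop between vowels /e/ and /i/, so it spirantizes to the fricative [s]. /t/ is a stop between vowels /i/ and /e/, so it spirantizes to the fricative [s]. /woapetiteid/ → woafesiseid.
Rule 2 (regressive voicing assimilation): no segment meets the environment; /woafesiseid/ is unchanged.
Rule 3 (intervocalic voicing): /f/ is a voiceless obstruent between vowels /a/ and /e/, so it voices to [v]. /s/ is a voiceless obstruent between vowels /e/ and /i/, so it voices to [z]. /s/ is a voiceless obstruent between vowels /i/ and /e/, so it voices to [z]. /woafesiseid/ → woavezizeid.
Rule 4 (final devoicing): /d/ is a voiced obstruent in word-final position, so it devoices to [t]. /woavezizeid/ → woavezizeit.

woavezizeit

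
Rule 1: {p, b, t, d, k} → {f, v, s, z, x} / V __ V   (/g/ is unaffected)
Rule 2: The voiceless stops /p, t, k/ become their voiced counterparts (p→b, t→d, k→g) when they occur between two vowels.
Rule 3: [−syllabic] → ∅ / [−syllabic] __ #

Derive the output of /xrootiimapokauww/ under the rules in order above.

Rule 1 (intervocalic spirantization): /t/ is a stop between vowels /o/ and /i/, so it spirantizes to the fricative [s]. /p/ is a stop between vowels /a/ and /o/, so it spirantizes to the fricative [f]. /k/ is a stop between vowels /o/ and /a/, so it spirantizes to the fricative [x]. /xrootiimapokauww/ → xroosiimafoxauww.
Rule 2 (intervocalic voicing): no segment meets the environment; /xroosiimafoxauww/ is unchanged.
Rule 3 (final cluster simplification): /w/ is the second consonant of a word-final cluster /ww/, so it deletes. /xroosiimafoxauww/ → xroosiimafoxauw.

xroosiimafoxauw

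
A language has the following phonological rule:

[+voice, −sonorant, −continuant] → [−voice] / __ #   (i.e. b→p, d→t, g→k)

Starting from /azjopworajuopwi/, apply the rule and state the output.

No segment of /azjopworajuopwi/ meets the structural description of the rule, so the form surfaces unchanged.

azjopworajuopwi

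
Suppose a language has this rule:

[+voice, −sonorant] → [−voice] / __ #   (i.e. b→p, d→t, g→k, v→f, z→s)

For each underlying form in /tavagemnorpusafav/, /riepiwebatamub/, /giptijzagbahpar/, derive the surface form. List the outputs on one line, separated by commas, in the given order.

tavagemnorpusafaf, riepiwebatamup, giptijzagbahpar

/tavagemnorpusafav/: /v/ is a voiced obstruent in word-final position, so it devoices to [f]. → [tavagemnorpusafaf].
/riepiwebatamub/: /b/ is a voiced obstruent in word-final position, so it devoices to [p]. → [riepiwebatamup].
/giptijzagbahpar/: the rule's environment is not met; surfaces unchanged as [giptijzagbahpar].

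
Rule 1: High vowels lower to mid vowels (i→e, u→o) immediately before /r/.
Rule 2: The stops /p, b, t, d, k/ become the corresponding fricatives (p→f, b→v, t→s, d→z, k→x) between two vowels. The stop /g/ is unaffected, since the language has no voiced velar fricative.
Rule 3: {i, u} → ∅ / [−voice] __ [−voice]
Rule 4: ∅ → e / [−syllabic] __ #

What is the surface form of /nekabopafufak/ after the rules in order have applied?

nexavofaffake

Rule 1 (pre-rhotic lowering): no segment meets the environment; /nekabopafufak/ is unchanged.
Rule 2 (intervocalic spirantization): /k/ is a stop between vowels /e/ and /a/, so it spirantizes to the fricative [x]. /b/ is a stop between vowels /a/ and /o/, so it spirantizes to the fricative [v]. /p/ is a stop between vowels /o/ and /a/, so it spirantizes to the fricative [f]. /nekabopafufak/ → nexavofafufak.
Rule 3 (high vowel syncope): /u/ is a high vowel flanked by voiceless consonants /f/ and /f/, so it deletes. /nexavofafufak/ → nexavofaffak.
Rule 4 (final e-epenthesis): the form ends in the consonant /k/, so [e] is inserted word-finally. /nexavofaffak/ → nexavofaffake.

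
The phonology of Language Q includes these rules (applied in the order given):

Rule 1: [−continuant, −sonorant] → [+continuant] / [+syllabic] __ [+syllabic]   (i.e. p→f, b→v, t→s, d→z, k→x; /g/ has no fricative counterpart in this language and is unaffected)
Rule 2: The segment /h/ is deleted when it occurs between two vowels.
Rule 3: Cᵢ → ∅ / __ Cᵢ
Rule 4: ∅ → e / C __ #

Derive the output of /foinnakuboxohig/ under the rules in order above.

Rule 1 (intervocalic spirantization): /k/ is a stop between vowels /a/ and /u/, so it spirantizes to the fricative [x]. /b/ is a stop between vowels /u/ and /o/, so it spirantizes to the fricative [v]. /foinnakuboxohig/ → foinnaxuvoxohig.
Rule 2 (intervocalic h-deletion): /h/ occurs between vowels /o/ and /i/, so it deletes. /foinnaxuvoxohig/ → foinnaxuvoxoig.
Rule 3 (degemination): /nn/ is a geminate; the first /n/ deletes. /foinnaxuvoxoig/ → foinaxuvoxoig.
Rule 4 (final e-epenthesis): the form ends in the consonant /g/, so [e] is inserted word-finally. /foinaxuvoxoig/ → foinaxuvoxoige.

foinaxuvoxoige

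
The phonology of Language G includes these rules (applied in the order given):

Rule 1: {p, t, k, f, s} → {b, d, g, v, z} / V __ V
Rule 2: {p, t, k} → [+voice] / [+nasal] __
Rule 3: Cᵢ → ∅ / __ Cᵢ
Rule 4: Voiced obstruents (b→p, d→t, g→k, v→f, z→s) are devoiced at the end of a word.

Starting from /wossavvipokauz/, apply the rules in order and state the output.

Rule 1 (intervocalic voicing): /p/ is a voiceless obstruent between vowels /i/ and /o/, so it voices to [b]. /k/ is a voiceless obstruent between vowels /o/ and /a/, so it voices to [g]. /wossavvipokauz/ → wossavvibogauz.
Rule 2 (post-nasal voicing): no segment meets the environment; /wossavvibogauz/ is unchanged.
Rule 3 (degemination): /ss/ is a geminate; the first /s/ deletes. /vv/ is a geminate; the first /v/ deletes. /wossavvibogauz/ → wosavibogauz.
Rule 4 (final devoicing): /z/ is a voiced obstruent in word-final position, so it devoices to [s]. /wosavibogauz/ → wosavibogaus.

wosavibogaus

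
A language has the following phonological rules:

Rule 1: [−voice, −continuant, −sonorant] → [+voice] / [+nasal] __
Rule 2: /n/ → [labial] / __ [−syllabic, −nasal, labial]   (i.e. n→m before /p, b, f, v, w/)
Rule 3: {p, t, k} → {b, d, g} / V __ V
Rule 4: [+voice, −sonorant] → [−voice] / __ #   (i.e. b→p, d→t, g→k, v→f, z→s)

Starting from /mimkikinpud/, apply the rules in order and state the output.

Rule 1 (post-nasal voicing): /k/ is a voiceless stop immediately after the nasal /m/, so it voices to [g]. /p/ is a voiceless stop immediately after the nasal /n/, so it voices to [b]. /mimkikinpud/ → mimgikinbud.
Rule 2 (nasal place assimilation): /n/ precedes the labial consonant /b/, so it assimilates in place to [m]. /mimgikinbud/ → mimgikimbud.
Rule 3 (intervocalic voicing): /k/ is a voiceless stop between vowels /i/ and /i/, so it voices to [g]. /mimgikimbud/ → mimgigimbud.
Rule 4 (final devoicing): /d/ is a voiced obstruent in word-final position, so it devoices to [t]. /mimgigimbud/ → mimgigimbut.

mimgigimbut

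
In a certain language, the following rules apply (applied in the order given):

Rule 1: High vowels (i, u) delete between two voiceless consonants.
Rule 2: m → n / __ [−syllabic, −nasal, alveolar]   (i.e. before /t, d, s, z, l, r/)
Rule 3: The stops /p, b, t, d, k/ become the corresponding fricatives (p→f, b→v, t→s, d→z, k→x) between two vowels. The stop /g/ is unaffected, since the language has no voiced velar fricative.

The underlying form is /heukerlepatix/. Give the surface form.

Rule 1 (high vowel syncope): /i/ is a high vowel flanked by voiceless consonants /t/ and /x/, so it deletes. /heukerlepatix/ → heukerlepatx.
Rule 2 (nasal place assimilation): no segment meets the environment; /heukerlepatx/ is unchanged.
Rule 3 (intervocalic spirantization): /k/ is a stop between vowels /u/ and /e/, so it spirantizes to the fricative [x]. /p/ is a stop between vowels /e/ and /a/, so it spirantizes to the fricative [f]. /heukerlepatx/ → heuxerlefatx.

heuxerlefatx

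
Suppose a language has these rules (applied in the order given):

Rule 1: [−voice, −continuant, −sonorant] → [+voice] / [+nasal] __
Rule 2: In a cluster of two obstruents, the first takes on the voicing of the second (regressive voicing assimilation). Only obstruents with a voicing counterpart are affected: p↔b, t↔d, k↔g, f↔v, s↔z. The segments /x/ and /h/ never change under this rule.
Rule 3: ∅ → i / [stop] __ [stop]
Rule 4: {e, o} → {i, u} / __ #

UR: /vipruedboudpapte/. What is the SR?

Rule 1 (post-nasal voicing): no segment meets the environment; /vipruedboudpapte/ is unchanged.
Rule 2 (regressive voicing assimilation): /d/ precedes the voiceless obstruent /p/, so it devoices to [t] by assimilation. /vipruedboudpapte/ → vipruedboutpapte.
Rule 3 (stop-cluster i-epenthesis): /d/ and /b/ form a stop–stop cluster, so [i] is inserted between them. /t/ and /p/ form a stop–stop cluster, so [i] is inserted between them. /p/ and /t/ form a stop–stop cluster, so [i] is inserted between them. /vipruedboutpapte/ → vipruediboutipapite.
Rule 4 (final vowel raising): /e/ is a mid vowel in word-final position, so it raises to [i]. /vipruediboutipapite/ → vipruediboutipapiti.

vipruediboutipapiti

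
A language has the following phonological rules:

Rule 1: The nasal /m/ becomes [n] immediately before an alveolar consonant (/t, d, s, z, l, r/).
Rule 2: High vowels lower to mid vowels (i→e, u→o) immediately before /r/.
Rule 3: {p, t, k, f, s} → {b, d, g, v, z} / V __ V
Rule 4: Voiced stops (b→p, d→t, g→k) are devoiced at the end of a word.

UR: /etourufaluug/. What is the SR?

edooruvaluuk

Rule 1 (nasal place assimilation): no segment meets the environment; /etourufaluug/ is unchanged.
Rule 2 (pre-rhotic lowering): /u/ is a high vowel immediately before /r/, so it lowers to [o]. /etourufaluug/ → etoorufaluug.
Rule 3 (intervocalic voicing): /t/ is a voiceless obstruent between vowels /e/ and /o/, so it voices to [d]. /f/ is a voiceless obstruent between vowels /u/ and /a/, so it voices to [v]. /etoorufaluug/ → edooruvaluug.
Rule 4 (final devoicing): /g/ is a voiced stop in word-final position, so it devoices to [k]. /edooruvaluug/ → edooruvaluuk.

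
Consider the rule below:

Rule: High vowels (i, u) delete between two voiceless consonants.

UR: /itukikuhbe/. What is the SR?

itkkhbe

/u/ is a high vowel flanked by voiceless consonants /t/ and /k/, so it deletes.
/i/ is a high vowel flanked by voiceless consonants /k/ and /k/, so it deletes.
/u/ is a high vowel flanked by voiceless consonants /k/ and /h/, so it deletes.
The other instance of /i/ does not occur in the required environment and remains unchanged.
Surface form: [itkkhbe].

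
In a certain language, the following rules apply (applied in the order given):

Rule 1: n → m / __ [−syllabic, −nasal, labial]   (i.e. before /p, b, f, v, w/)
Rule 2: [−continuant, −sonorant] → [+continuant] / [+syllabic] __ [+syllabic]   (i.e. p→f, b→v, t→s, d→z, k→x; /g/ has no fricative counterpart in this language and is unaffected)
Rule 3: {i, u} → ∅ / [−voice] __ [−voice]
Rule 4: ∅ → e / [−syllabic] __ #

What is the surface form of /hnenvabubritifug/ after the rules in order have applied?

Rule 1 (nasal place assimilation): /n/ precedes the labial consonant /v/, so it assimilates in place to [m]. /hnenvabubritifug/ → hnemvabubritifug.
Rule 2 (intervocalic spirantization): /b/ is a stop between vowels /a/ and /u/, so it spirantizes to the fricative [v]. /t/ is a stop between vowels /i/ and /i/, so it spirantizes to the fricative [s]. /hnemvabubritifug/ → hnemvavubrisifug.
Rule 3 (high vowel syncope): /i/ is a high vowel flanked by voiceless consonants /s/ and /f/, so it deletes. /hnemvavubrisifug/ → hnemvavubrisfug.
Rule 4 (final e-epenthesis): the form ends in the consonant /g/, so [e] is inserted word-finally. /hnemvavubrisfug/ → hnemvavubrisfuge.

hnemvavubrisfuge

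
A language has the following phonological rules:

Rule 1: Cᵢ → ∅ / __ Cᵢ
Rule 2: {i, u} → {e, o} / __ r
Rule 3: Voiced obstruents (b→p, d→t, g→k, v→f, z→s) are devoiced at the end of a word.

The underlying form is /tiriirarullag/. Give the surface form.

Rule 1 (degemination): /ll/ is a geminate; the first /l/ deletes. /tiriirarullag/ → tiriirarulag.
Rule 2 (pre-rhotic lowering): /i/ is a high vowel immediately before /r/, so it lowers to [e]. /i/ is a high vowel immediately before /r/, so it lowers to [e]. /tiriirarulag/ → terierarulag.
Rule 3 (final devoicing): /g/ is a voiced obstruent in word-final position, so it devoices to [k]. /terierarulag/ → terierarulak.

terierarulak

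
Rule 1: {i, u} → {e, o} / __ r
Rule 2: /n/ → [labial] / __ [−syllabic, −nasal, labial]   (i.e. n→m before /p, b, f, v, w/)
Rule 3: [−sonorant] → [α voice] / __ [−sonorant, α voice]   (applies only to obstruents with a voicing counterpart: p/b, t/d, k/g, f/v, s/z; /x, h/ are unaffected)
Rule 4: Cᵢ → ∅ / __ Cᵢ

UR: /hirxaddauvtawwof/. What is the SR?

Rule 1 (pre-rhotic lowering): /i/ is a high vowel immediately before /r/, so it lowers to [e]. /hirxaddauvtawwof/ → herxaddauvtawwof.
Rule 2 (nasal place assimilation): no segment meets the environment; /herxaddauvtawwof/ is unchanged.
Rule 3 (regressive voicing assimilation): /v/ precedes the voiceless obstruent /t/, so it devoices to [f] by assimilation. /herxaddauvtawwof/ → herxaddauftawwof.
Rule 4 (degemination): /dd/ is a geminate; the first /d/ deletes. /ww/ is a geminate; the first /w/ deletes. /herxaddauftawwof/ → herxadauftawof.

herxadauftawof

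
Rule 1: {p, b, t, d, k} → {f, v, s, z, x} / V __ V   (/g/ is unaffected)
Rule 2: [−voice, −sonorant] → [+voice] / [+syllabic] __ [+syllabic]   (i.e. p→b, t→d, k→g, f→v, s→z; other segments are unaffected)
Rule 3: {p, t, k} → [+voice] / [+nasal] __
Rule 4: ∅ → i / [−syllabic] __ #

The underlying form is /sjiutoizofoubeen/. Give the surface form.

Rule 1 (intervocalic spirantization): /t/ is a stop between vowels /u/ and /o/, so it spirantizes to the fricative [s]. /b/ is a stop between vowels /u/ and /e/, so it spirantizes to the fricative [v]. /sjiutoizofoubeen/ → sjiusoizofouveen.
Rule 2 (intervocalic voicing): /s/ is a voiceless obstruent between vowels /u/ and /o/, so it voices to [z]. /f/ is a voiceless obstruent between vowels /o/ and /o/, so it voices to [v]. /sjiusoizofouveen/ → sjiuzoizovouveen.
Rule 3 (post-nasal voicing): no segment meets the environment; /sjiuzoizovouveen/ is unchanged.
Rule 4 (final i-epenthesis): the form ends in the consonant /n/, so [i] is inserted word-finally. /sjiuzoizovouveen/ → sjiuzoizovouveeni.

sjiuzoizovouveeni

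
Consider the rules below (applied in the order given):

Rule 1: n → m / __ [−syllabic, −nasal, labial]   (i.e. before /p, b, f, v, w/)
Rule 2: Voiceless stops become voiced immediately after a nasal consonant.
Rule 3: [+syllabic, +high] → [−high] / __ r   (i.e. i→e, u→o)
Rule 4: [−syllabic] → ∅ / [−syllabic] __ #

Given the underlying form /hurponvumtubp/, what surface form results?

Rule 1 (nasal place assimilation): /n/ precedes the labial consonant /v/, so it assimilates in place to [m]. /hurponvumtubp/ → hurpomvumtubp.
Rule 2 (post-nasal voicing): /t/ is a voiceless stop immediately after the nasal /m/, so it voices to [d]. /hurpomvumtubp/ → hurpomvumdubp.
Rule 3 (pre-rhotic lowering): /u/ is a high vowel immediately before /r/, so it lowers to [o]. /hurpomvumdubp/ → horpomvumdubp.
Rule 4 (final cluster simplification): /p/ is the second consonant of a word-final cluster /bp/, so it deletes. /horpomvumdubp/ → horpomvumdub.

horpomvumdub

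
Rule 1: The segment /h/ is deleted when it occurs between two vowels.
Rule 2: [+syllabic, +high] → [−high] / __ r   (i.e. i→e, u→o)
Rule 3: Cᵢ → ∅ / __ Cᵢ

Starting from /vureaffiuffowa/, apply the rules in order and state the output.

voreafiufowa

Rule 1 (intervocalic h-deletion): no segment meets the environment; /vureaffiuffowa/ is unchanged.
Rule 2 (pre-rhotic lowering): /u/ is a high vowel immediately before /r/, so it lowers to [o]. /vureaffiuffowa/ → voreaffiuffowa.
Rule 3 (degemination): /ff/ is a geminate; the first /f/ deletes. /ff/ is a geminate; the first /f/ deletes. /voreaffiuffowa/ → voreafiufowa.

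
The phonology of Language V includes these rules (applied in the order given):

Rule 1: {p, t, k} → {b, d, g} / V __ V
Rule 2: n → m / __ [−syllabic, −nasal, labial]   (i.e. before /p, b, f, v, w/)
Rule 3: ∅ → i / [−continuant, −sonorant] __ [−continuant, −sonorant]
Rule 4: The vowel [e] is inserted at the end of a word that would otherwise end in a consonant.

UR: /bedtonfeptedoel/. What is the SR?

Rule 1 (intervocalic voicing): no segment meets the environment; /bedtonfeptedoel/ is unchanged.
Rule 2 (nasal place assimilation): /n/ precedes the labial consonant /f/, so it assimilates in place to [m]. /bedtonfeptedoel/ → bedtomfeptedoel.
Rule 3 (stop-cluster i-epenthesis): /d/ and /t/ form a stop–stop cluster, so [i] is inserted between them. /p/ and /t/ form a stop–stop cluster, so [i] is inserted between them. /bedtomfeptedoel/ → beditomfepitedoel.
Rule 4 (final e-epenthesis): the form ends in the consonant /l/, so [e] is inserted word-finally. /beditomfepitedoel/ → beditomfepitedoele.

beditomfepitedoele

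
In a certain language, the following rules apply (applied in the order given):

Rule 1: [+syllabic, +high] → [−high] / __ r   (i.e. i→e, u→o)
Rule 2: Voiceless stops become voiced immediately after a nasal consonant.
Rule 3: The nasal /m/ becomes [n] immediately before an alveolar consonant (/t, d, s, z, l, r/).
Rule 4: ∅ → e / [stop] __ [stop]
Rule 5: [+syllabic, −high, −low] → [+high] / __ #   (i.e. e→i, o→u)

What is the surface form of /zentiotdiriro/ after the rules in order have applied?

Rule 1 (pre-rhotic lowering): /i/ is a high vowel immediately before /r/, so it lowers to [e]. /i/ is a high vowel immediately before /r/, so it lowers to [e]. /zentiotdiriro/ → zentiotderero.
Rule 2 (post-nasal voicing): /t/ is a voiceless stop immediately after the nasal /n/, so it voices to [d]. /zentiotderero/ → zendiotderero.
Rule 3 (nasal place assimilation): no segment meets the environment; /zendiotderero/ is unchanged.
Rule 4 (stop-cluster e-epenthesis): /t/ and /d/ form a stop–stop cluster, so [e] is inserted between them. /zendiotderero/ → zendiotederero.
Rule 5 (final vowel raising): /o/ is a mid vowel in word-final position, so it raises to [u]. /zendiotederero/ → zendiotedereru.

zendiotedereru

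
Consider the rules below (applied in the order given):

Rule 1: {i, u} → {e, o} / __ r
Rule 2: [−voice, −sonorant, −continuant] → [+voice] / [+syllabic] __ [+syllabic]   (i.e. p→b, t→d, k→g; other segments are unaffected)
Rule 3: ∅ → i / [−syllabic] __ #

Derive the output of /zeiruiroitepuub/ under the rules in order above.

zeerueroidebuubi

Rule 1 (pre-rhotic lowering): /i/ is a high vowel immediately before /r/, so it lowers to [e]. /i/ is a high vowel immediately before /r/, so it lowers to [e]. /zeiruiroitepuub/ → zeerueroitepuub.
Rule 2 (intervocalic voicing): /t/ is a voiceless stop between vowels /i/ and /e/, so it voices to [d]. /p/ is a voiceless stop between vowels /e/ and /u/, so it voices to [b]. /zeerueroitepuub/ → zeerueroidebuub.
Rule 3 (final i-epenthesis): the form ends in the consonant /b/, so [i] is inserted word-finally. /zeerueroidebuub/ → zeerueroidebuubi.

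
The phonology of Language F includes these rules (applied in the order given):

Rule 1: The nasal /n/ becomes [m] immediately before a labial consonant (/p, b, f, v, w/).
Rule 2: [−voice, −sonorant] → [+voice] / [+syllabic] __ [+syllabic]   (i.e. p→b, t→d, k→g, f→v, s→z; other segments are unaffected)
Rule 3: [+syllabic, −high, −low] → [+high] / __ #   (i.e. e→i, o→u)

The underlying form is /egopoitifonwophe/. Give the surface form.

egoboidivomwophi

Rule 1 (nasal place assimilation): /n/ precedes the labial consonant /w/, so it assimilates in place to [m]. /egopoitifonwophe/ → egopoitifomwophe.
Rule 2 (intervocalic voicing): /p/ is a voiceless obstruent between vowels /o/ and /o/, so it voices to [b]. /t/ is a voiceless obstruent between vowels /i/ and /i/, so it voices to [d]. /f/ is a voiceless obstruent between vowels /i/ and /o/, so it voices to [v]. /egopoitifomwophe/ → egoboidivomwophe.
Rule 3 (final vowel raising): /e/ is a mid vowel in word-final position, so it raises to [i]. /egoboidivomwophe/ → egoboidivomwophi.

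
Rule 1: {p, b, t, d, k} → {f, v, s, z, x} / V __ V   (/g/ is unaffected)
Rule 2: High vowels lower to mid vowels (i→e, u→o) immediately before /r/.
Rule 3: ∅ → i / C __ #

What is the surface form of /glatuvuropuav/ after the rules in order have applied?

glasuvorofuavi

Rule 1 (intervocalic spirantization): /t/ is a stop between vowels /a/ and /u/, so it spirantizes to the fricative [s]. /p/ is a stop between vowels /o/ and /u/, so it spirantizes to the fricative [f]. /glatuvuropuav/ → glasuvurofuav.
Rule 2 (pre-rhotic lowering): /u/ is a high vowel immediately before /r/, so it lowers to [o]. /glasuvurofuav/ → glasuvorofuav.
Rule 3 (final i-epenthesis): the form ends in the consonant /v/, so [i] is inserted word-finally. /glasuvorofuav/ → glasuvorofuavi.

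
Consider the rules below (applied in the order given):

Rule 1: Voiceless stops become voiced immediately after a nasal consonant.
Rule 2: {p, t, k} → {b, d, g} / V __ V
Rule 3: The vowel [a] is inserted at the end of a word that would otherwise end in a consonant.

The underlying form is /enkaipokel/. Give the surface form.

engaibogela

Rule 1 (post-nasal voicing): /k/ is a voiceless stop immediately after the nasal /n/, so it voices to [g]. /enkaipokel/ → engaipokel.
Rule 2 (intervocalic voicing): /p/ is a voiceless stop between vowels /i/ and /o/, so it voices to [b]. /k/ is a voiceless stop between vowels /o/ and /e/, so it voices to [g]. /engaipokel/ → engaibogel.
Rule 3 (final a-epenthesis): the form ends in the consonant /l/, so [a] is inserted word-finally. /engaibogel/ → engaibogela.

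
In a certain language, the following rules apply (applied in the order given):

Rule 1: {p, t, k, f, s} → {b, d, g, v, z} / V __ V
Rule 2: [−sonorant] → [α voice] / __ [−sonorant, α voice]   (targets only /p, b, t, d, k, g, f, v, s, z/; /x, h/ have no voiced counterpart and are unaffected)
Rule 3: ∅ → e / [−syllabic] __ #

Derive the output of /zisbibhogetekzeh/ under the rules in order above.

Rule 1 (intervocalic voicing): /t/ is a voiceless obstruent between vowels /e/ and /e/, so it voices to [d]. /zisbibhogetekzeh/ → zisbibhogedekzeh.
Rule 2 (regressive voicing assimilation): /s/ precedes the voiced obstruent /b/, so it voices to [z] by assimilation. /b/ precedes the voiceless obstruent /h/, so it devoices to [p] by assimilation. /k/ precedes the voiced obstruent /z/, so it voices to [g] by assimilation. /zisbibhogedekzeh/ → zizbiphogedegzeh.
Rule 3 (final e-epenthesis): the form ends in the consonant /h/, so [e] is inserted word-finally. /zizbiphogedegzeh/ → zizbiphogedegzehe.

zizbiphogedegzehe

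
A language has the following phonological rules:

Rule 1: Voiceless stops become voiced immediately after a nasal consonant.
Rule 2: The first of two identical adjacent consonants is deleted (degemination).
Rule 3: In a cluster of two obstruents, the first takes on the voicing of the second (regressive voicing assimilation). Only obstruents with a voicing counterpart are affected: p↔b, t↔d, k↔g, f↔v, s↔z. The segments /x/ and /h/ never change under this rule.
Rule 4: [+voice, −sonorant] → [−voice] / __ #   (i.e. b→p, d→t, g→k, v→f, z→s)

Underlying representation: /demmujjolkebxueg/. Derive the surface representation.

demujolkepxuek

Rule 1 (post-nasal voicing): no segment meets the environment; /demmujjolkebxueg/ is unchanged.
Rule 2 (degemination): /mm/ is a geminate; the first /m/ deletes. /jj/ is a geminate; the first /j/ deletes. /demmujjolkebxueg/ → demujolkebxueg.
Rule 3 (regressive voicing assimilation): /b/ precedes the voiceless obstruent /x/, so it devoices to [p] by assimilation. /demujolkebxueg/ → demujolkepxueg.
Rule 4 (final devoicing): /g/ is a voiced obstruent in word-final position, so it devoices to [k]. /demujolkepxueg/ → demujolkepxuek.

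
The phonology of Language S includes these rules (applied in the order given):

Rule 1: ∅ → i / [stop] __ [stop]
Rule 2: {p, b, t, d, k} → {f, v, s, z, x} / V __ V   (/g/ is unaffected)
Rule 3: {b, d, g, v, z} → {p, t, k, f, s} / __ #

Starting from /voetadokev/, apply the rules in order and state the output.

voesazoxef

Rule 1 (stop-cluster i-epenthesis): no segment meets the environment; /voetadokev/ is unchanged.
Rule 2 (intervocalic spirantization): /t/ is a stop between vowels /e/ and /a/, so it spirantizes to the fricative [s]. /d/ is a stop between vowels /a/ and /o/, so it spirantizes to the fricative [z]. /k/ is a stop between vowels /o/ and /e/, so it spirantizes to the fricative [x]. /voetadokev/ → voesazoxev.
Rule 3 (final devoicing): /v/ is a voiced obstruent in word-final position, so it devoices to [f]. /voesazoxev/ → voesazoxef.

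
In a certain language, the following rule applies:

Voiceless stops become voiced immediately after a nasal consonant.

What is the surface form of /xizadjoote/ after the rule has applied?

xizadjoote

No segment of /xizadjoote/ meets the structural description of the rule, so the form surfaces unchanged.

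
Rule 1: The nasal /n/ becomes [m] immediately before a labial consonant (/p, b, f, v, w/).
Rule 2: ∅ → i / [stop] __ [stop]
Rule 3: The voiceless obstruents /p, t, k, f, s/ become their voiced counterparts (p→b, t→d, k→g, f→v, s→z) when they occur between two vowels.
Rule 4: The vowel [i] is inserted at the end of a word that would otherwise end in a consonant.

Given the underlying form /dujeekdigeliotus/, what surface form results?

Rule 1 (nasal place assimilation): no segment meets the environment; /dujeekdigeliotus/ is unchanged.
Rule 2 (stop-cluster i-epenthesis): /k/ and /d/ form a stop–stop cluster, so [i] is inserted between them. /dujeekdigeliotus/ → dujeekidigeliotus.
Rule 3 (intervocalic voicing): /k/ is a voiceless obstruent between vowels /e/ and /i/, so it voices to [g]. /t/ is a voiceless obstruent between vowels /o/ and /u/, so it voices to [d]. /dujeekidigeliotus/ → dujeegidigeliodus.
Rule 4 (final i-epenthesis): the form ends in the consonant /s/, so [i] is inserted word-finally. /dujeegidigeliodus/ → dujeegidigeliodusi.

dujeegidigeliodusi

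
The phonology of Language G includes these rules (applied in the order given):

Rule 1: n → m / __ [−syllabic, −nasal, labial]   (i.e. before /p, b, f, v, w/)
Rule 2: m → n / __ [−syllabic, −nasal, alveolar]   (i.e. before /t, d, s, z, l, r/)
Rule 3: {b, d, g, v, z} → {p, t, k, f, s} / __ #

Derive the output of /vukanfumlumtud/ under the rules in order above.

Rule 1 (nasal place assimilation): /n/ precedes the labial consonant /f/, so it assimilates in place to [m]. /vukanfumlumtud/ → vukamfumlumtud.
Rule 2 (nasal place assimilation): /m/ precedes the alveolar consonant /l/, so it assimilates in place to [n]. /m/ precedes the alveolar consonant /t/, so it assimilates in place to [n]. /vukamfumlumtud/ → vukamfunluntud.
Rule 3 (final devoicing): /d/ is a voiced obstruent in word-final position, so it devoices to [t]. /vukamfunluntud/ → vukamfunluntut.

vukamfunluntut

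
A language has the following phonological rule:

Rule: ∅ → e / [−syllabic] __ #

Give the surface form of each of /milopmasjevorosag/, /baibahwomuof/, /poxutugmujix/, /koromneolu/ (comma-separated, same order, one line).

/milopmasjevorosag/: the form ends in the consonant /g/, so [e] is inserted word-finally. → [milopmasjevorosage].
/baibahwomuof/: the form ends in the consonant /f/, so [e] is inserted word-finally. → [baibahwomuofe].
/poxutugmujix/: the form ends in the consonant /x/, so [e] is inserted word-finally. → [poxutugmujixe].
/koromneolu/: the rule's environment is not met; surfaces unchanged as [koromneolu].

milopmasjevorosage, baibahwomuofe, poxutugmujixe, koromneolu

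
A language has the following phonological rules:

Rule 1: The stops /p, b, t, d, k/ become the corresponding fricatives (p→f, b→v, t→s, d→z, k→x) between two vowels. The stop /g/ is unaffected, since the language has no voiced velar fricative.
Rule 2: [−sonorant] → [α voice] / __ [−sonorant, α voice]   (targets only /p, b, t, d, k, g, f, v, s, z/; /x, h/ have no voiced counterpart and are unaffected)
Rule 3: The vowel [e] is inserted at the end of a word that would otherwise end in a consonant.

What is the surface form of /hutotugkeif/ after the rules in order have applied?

husosukkeife

Rule 1 (intervocalic spirantization): /t/ is a stop between vowels /u/ and /o/, so it spirantizes to the fricative [s]. /t/ is a stop between vowels /o/ and /u/, so it spirantizes to the fricative [s]. /hutotugkeif/ → husosugkeif.
Rule 2 (regressive voicing assimilation): /g/ precedes the voiceless obstruent /k/, so it devoices to [k] by assimilation. /husosugkeif/ → husosukkeif.
Rule 3 (final e-epenthesis): the form ends in the consonant /f/, so [e] is inserted word-finally. /husosukkeif/ → husosukkeife.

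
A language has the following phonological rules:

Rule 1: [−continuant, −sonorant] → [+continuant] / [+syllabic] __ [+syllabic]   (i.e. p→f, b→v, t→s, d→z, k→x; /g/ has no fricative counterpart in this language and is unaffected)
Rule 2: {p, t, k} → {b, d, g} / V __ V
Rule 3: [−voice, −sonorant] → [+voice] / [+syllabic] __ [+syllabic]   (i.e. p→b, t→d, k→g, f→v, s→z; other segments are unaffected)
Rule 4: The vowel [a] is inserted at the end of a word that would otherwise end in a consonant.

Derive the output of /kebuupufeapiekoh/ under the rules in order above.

kevuuvuveaviexoha

Rule 1 (intervocalic spirantization): /b/ is a stop between vowels /e/ and /u/, so it spirantizes to the fricative [v]. /p/ is a stop between vowels /u/ and /u/, so it spirantizes to the fricative [f]. /p/ is a stop between vowels /a/ and /i/, so it spirantizes to the fricative [f]. /k/ is a stop between vowels /e/ and /o/, so it spirantizes to the fricative [x]. /kebuupufeapiekoh/ → kevuufufeafiexoh.
Rule 2 (intervocalic voicing): no segment meets the environment; /kevuufufeafiexoh/ is unchanged.
Rule 3 (intervocalic voicing): /f/ is a voiceless obstruent between vowels /u/ and /u/, so it voices to [v]. /f/ is a voiceless obstruent between vowels /u/ and /e/, so it voices to [v]. /f/ is a voiceless obstruent between vowels /a/ and /i/, so it voices to [v]. /kevuufufeafiexoh/ → kevuuvuveaviexoh.
Rule 4 (final a-epenthesis): the form ends in the consonant /h/, so [a] is inserted word-finally. /kevuuvuveaviexoh/ → kevuuvuveaviexoha.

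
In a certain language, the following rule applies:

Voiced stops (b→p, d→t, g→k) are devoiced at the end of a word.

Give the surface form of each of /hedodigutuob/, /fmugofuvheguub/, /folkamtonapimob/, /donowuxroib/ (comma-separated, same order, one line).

hedodigutuop, fmugofuvheguup, folkamtonapimop, donowuxroip

/hedodigutuob/: /b/ is a voiced stop in word-final position, so it devoices to [p]. → [hedodigutuop].
/fmugofuvheguub/: /b/ is a voiced stop in word-final position, so it devoices to [p]. → [fmugofuvheguup].
/folkamtonapimob/: /b/ is a voiced stop in word-final position, so it devoices to [p]. → [folkamtonapimop].
/donowuxroib/: /b/ is a voiced stop in word-final position, so it devoices to [p]. → [donowuxroip].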